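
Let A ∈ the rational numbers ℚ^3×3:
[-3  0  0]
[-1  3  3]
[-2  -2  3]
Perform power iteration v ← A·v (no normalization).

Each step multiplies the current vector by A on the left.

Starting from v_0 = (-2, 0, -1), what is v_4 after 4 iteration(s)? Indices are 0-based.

v_0 = (-2, 0, -1).
v_1 = A·v_0 = (6, -1, 1).
v_2 = A·v_1 = (-18, -6, -7).
v_3 = A·v_2 = (54, -21, 27).
v_4 = A·v_3 = (-162, -36, 15).

v_4 = (-162, -36, 15)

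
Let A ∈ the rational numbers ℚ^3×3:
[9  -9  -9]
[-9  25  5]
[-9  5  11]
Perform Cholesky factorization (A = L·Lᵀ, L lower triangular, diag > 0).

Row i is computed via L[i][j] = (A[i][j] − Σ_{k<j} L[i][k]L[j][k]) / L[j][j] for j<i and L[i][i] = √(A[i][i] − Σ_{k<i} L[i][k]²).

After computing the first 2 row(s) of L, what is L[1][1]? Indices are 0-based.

L[1][1] = 4

Step 1: L[0][0] = √(9) = 3.
  L[1][0] = (-9) / L[0][0] = -3.
Step 2: L[1][1] = √(16) = 4.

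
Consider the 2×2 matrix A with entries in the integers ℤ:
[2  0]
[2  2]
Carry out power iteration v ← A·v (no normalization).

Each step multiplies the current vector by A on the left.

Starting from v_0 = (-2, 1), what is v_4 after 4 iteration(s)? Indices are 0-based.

v_0 = (-2, 1).
v_1 = A·v_0 = (-4, -2).
v_2 = A·v_1 = (-8, -12).
v_3 = A·v_2 = (-16, -40).
v_4 = A·v_3 = (-32, -112).

v_4 = (-32, -112)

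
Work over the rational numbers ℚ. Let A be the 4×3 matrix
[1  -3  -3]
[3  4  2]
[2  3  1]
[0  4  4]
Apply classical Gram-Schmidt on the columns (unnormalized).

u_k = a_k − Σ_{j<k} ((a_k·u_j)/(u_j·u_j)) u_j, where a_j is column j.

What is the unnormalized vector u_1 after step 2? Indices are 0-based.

u_1 = (-57/14, 11/14, 6/7, 4)

Step 1: u_0 = a_0 = (1, 3, 2, 0).
Step 2: u_1 = a_1 − (15/14)·u_0 = (-57/14, 11/14, 6/7, 4).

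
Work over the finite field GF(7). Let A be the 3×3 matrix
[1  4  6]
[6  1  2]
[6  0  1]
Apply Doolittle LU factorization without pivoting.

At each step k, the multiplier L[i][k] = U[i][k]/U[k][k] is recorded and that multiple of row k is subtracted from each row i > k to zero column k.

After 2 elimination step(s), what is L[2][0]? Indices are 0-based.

k=0: U[0][0]=1
  eliminate (1,0): mult=6, new row 1: (0, 5, 1); set L[1][0]=6
  eliminate (2,0): mult=6, new row 2: (0, 4, 0); set L[2][0]=6
k=1: U[1][1]=5
  eliminate (2,1): mult=5, new row 2: (0, 0, 2); set L[2][1]=5

L[2][0] = 6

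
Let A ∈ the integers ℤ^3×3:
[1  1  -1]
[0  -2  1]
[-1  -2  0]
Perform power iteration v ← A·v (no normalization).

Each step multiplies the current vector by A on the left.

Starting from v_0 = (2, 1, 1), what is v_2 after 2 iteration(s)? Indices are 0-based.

v_2 = (5, -2, 0)

v_0 = (2, 1, 1).
v_1 = A·v_0 = (2, -1, -4).
v_2 = A·v_1 = (5, -2, 0).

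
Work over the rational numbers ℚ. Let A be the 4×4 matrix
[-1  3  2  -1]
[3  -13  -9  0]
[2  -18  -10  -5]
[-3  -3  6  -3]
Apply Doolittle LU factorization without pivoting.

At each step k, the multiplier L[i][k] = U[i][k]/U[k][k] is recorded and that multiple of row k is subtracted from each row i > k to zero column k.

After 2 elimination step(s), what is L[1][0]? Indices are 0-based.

k=0: U[0][0]=-1
  eliminate (1,0): mult=-3, new row 1: (0, -4, -3, -3); set L[1][0]=-3
  eliminate (2,0): mult=-2, new row 2: (0, -12, -6, -7); set L[2][0]=-2
  eliminate (3,0): mult=3, new row 3: (0, -12, 0, 0); set L[3][0]=3
k=1: U[1][1]=-4
  eliminate (2,1): mult=3, new row 2: (0, 0, 3, 2); set L[2][1]=3
  eliminate (3,1): mult=3, new row 3: (0, 0, 9, 9); set L[3][1]=3

L[1][0] = -3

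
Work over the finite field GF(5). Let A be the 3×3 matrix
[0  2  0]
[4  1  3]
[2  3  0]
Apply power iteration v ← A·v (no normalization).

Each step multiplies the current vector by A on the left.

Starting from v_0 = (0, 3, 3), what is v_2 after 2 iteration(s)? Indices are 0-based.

v_0 = (0, 3, 3).
v_1 = A·v_0 = (1, 2, 4).
v_2 = A·v_1 = (4, 3, 3).

v_2 = (4, 3, 3)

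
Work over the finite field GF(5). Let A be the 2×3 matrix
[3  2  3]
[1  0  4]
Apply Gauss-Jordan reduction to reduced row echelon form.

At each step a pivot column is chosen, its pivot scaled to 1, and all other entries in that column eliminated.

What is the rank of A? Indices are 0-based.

pivot(0,0)=3: scale R0 → (1, 4, 1)
  clear (1,0): R1 −= (1)R0 → (0, 1, 3)
pivot(1,1)=1: scale R1 → (0, 1, 3)
  clear (0,1): R0 −= (4)R1 → (1, 0, 4)

rank = 2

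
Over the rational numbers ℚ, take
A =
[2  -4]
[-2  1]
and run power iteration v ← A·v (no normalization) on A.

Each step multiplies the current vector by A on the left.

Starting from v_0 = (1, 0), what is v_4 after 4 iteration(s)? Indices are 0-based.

v_0 = (1, 0).
v_1 = A·v_0 = (2, -2).
v_2 = A·v_1 = (12, -6).
v_3 = A·v_2 = (48, -30).
v_4 = A·v_3 = (216, -126).

v_4 = (216, -126)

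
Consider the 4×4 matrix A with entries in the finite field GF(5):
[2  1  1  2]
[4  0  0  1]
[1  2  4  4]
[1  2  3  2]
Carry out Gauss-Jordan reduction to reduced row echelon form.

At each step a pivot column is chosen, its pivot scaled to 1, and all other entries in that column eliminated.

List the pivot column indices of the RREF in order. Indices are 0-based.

pivot columns: 0, 1, 2, 3

[1] R0 /= 2  ⇒  (1, 3, 3, 1)
     R1 -= 4·R0  ⇒  (0, 3, 3, 2)
     R2 -= 1·R0  ⇒  (0, 4, 1, 3)
     R3 -= 1·R0  ⇒  (0, 4, 0, 1)
[2] R1 /= 3  ⇒  (0, 1, 1, 4)
     R0 -= 3·R1  ⇒  (1, 0, 0, 4)
     R2 -= 4·R1  ⇒  (0, 0, 2, 2)
     R3 -= 4·R1  ⇒  (0, 0, 1, 0)
[3] R2 /= 2  ⇒  (0, 0, 1, 1)
     R1 -= 1·R2  ⇒  (0, 1, 0, 3)
     R3 -= 1·R2  ⇒  (0, 0, 0, 4)
[4] R3 /= 4  ⇒  (0, 0, 0, 1)
     R0 -= 4·R3  ⇒  (1, 0, 0, 0)
     R1 -= 3·R3  ⇒  (0, 1, 0, 0)
     R2 -= 1·R3  ⇒  (0, 0, 1, 0)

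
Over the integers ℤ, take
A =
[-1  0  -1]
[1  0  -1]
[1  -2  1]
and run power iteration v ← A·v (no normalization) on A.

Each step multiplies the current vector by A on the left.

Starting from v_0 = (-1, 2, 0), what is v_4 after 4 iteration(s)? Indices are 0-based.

v_0 = (-1, 2, 0).
v_1 = A·v_0 = (1, -1, -5).
v_2 = A·v_1 = (4, 6, -2).
v_3 = A·v_2 = (-2, 6, -10).
v_4 = A·v_3 = (12, 8, -24).

v_4 = (12, 8, -24)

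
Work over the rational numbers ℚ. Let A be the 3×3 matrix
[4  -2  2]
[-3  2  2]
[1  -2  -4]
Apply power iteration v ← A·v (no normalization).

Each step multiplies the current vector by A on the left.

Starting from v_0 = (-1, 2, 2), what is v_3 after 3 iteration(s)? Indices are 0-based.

v_0 = (-1, 2, 2).
v_1 = A·v_0 = (-4, 11, -13).
v_2 = A·v_1 = (-64, 8, 26).
v_3 = A·v_2 = (-220, 260, -184).

v_3 = (-220, 260, -184)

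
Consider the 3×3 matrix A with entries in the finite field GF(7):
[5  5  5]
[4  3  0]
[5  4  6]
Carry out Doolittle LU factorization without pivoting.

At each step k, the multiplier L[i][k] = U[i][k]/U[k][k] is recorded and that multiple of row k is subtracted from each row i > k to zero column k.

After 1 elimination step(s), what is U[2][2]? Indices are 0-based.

[col 0] pivot 5
  R1 -= 5*R0 → (0, 6, 3)  (L[1][0] := 5)
  R2 -= 1*R0 → (0, 6, 1)  (L[2][0] := 1)

U[2][2] = 1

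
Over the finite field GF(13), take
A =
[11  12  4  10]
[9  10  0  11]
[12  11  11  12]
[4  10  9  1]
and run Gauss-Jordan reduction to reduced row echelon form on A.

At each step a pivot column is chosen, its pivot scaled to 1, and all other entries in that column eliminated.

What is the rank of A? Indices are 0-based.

rank = 4

pivot(0,0)=11: scale R0 → (1, 7, 11, 8)
  clear (1,0): R1 −= (9)R0 → (0, 12, 5, 4)
  clear (2,0): R2 −= (12)R0 → (0, 5, 9, 7)
  clear (3,0): R3 −= (4)R0 → (0, 8, 4, 8)
pivot(1,1)=12: scale R1 → (0, 1, 8, 9)
  clear (0,1): R0 −= (7)R1 → (1, 0, 7, 10)
  clear (2,1): R2 −= (5)R1 → (0, 0, 8, 1)
  clear (3,1): R3 −= (8)R1 → (0, 0, 5, 1)
pivot(2,2)=8: scale R2 → (0, 0, 1, 5)
  clear (0,2): R0 −= (7)R2 → (1, 0, 0, 1)
  clear (1,2): R1 −= (8)R2 → (0, 1, 0, 8)
  clear (3,2): R3 −= (5)R2 → (0, 0, 0, 2)
pivot(3,3)=2: scale R3 → (0, 0, 0, 1)
  clear (0,3): R0 −= (1)R3 → (1, 0, 0, 0)
  clear (1,3): R1 −= (8)R3 → (0, 1, 0, 0)
  clear (2,3): R2 −= (5)R3 → (0, 0, 1, 0)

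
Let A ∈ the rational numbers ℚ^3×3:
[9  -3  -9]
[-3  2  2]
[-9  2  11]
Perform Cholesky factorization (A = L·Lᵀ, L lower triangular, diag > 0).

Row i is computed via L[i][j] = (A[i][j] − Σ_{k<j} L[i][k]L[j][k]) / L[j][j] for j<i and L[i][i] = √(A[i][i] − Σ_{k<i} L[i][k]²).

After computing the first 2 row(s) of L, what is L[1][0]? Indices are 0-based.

Step 1: L[0][0] = √(9) = 3.
  L[1][0] = (-3) / L[0][0] = -1.
Step 2: L[1][1] = √(1) = 1.

L[1][0] = -1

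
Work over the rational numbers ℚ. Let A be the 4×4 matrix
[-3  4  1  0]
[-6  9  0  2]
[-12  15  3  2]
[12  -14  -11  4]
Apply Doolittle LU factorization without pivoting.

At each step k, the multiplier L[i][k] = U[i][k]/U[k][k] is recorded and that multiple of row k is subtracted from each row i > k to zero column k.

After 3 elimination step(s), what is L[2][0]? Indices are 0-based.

L[2][0] = 4

[col 0] pivot -3
  R1 -= 2*R0 → (0, 1, -2, 2)  (L[1][0] := 2)
  R2 -= 4*R0 → (0, -1, -1, 2)  (L[2][0] := 4)
  R3 -= -4*R0 → (0, 2, -7, 4)  (L[3][0] := -4)
[col 1] pivot 1
  R2 -= -1*R1 → (0, 0, -3, 4)  (L[2][1] := -1)
  R3 -= 2*R1 → (0, 0, -3, 0)  (L[3][1] := 2)
[col 2] pivot -3
  R3 -= 1*R2 → (0, 0, 0, -4)  (L[3][2] := 1)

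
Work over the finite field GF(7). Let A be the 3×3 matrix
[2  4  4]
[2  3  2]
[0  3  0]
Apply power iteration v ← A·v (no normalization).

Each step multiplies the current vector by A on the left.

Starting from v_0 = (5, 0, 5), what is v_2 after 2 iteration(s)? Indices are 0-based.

v_2 = (0, 1, 4)

v_0 = (5, 0, 5).
v_1 = A·v_0 = (2, 6, 0).
v_2 = A·v_1 = (0, 1, 4).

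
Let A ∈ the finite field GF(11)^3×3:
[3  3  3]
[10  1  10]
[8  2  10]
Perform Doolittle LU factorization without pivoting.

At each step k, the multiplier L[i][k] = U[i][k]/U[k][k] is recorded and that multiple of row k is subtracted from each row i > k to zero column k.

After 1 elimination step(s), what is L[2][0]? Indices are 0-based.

L[2][0] = 10

Step 1: pivot at (0,0) is 3.
  row1 ← row1 − (7)·row0  ⇒  L[1][0]=7, U row1=(0, 2, 0)
  row2 ← row2 − (10)·row0  ⇒  L[2][0]=10, U row2=(0, 5, 2)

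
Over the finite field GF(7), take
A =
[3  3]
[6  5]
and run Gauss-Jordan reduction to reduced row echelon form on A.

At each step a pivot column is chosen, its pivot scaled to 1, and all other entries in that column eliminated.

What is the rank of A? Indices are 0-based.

rank = 2

pivot(0,0)=3: scale R0 → (1, 1)
  clear (1,0): R1 −= (6)R0 → (0, 6)
pivot(1,1)=6: scale R1 → (0, 1)
  clear (0,1): R0 −= (1)R1 → (1, 0)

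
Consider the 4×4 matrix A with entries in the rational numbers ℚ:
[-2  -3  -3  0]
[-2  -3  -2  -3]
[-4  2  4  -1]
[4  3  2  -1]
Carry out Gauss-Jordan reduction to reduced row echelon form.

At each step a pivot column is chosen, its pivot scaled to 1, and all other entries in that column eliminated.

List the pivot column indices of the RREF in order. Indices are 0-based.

pivot(0,0)=-2: scale R0 → (1, 3/2, 3/2, 0)
  clear (1,0): R1 −= (-2)R0 → (0, 0, 1, -3)
  clear (2,0): R2 −= (-4)R0 → (0, 8, 10, -1)
  clear (3,0): R3 −= (4)R0 → (0, -3, -4, -1)
pivot(1,1): swap R1↔R2
pivot(1,1)=8: scale R1 → (0, 1, 5/4, -1/8)
  clear (0,1): R0 −= (3/2)R1 → (1, 0, -3/8, 3/16)
  clear (3,1): R3 −= (-3)R1 → (0, 0, -1/4, -11/8)
pivot(2,2)=1: scale R2 → (0, 0, 1, -3)
  clear (0,2): R0 −= (-3/8)R2 → (1, 0, 0, -15/16)
  clear (1,2): R1 −= (5/4)R2 → (0, 1, 0, 29/8)
  clear (3,2): R3 −= (-1/4)R2 → (0, 0, 0, -17/8)
pivot(3,3)=-17/8: scale R3 → (0, 0, 0, 1)
  clear (0,3): R0 −= (-15/16)R3 → (1, 0, 0, 0)
  clear (1,3): R1 −= (29/8)R3 → (0, 1, 0, 0)
  clear (2,3): R2 −= (-3)R3 → (0, 0, 1, 0)

pivot columns: 0, 1, 2, 3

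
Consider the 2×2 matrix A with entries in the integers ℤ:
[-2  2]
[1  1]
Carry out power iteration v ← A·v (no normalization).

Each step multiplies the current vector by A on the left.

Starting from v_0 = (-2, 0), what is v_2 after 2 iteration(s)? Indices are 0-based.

v_0 = (-2, 0).
v_1 = A·v_0 = (4, -2).
v_2 = A·v_1 = (-12, 2).

v_2 = (-12, 2)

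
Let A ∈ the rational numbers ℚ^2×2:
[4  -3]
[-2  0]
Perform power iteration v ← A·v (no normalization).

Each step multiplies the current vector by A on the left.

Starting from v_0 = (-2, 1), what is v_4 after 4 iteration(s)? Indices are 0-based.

v_4 = (-1496, 580)

v_0 = (-2, 1).
v_1 = A·v_0 = (-11, 4).
v_2 = A·v_1 = (-56, 22).
v_3 = A·v_2 = (-290, 112).
v_4 = A·v_3 = (-1496, 580).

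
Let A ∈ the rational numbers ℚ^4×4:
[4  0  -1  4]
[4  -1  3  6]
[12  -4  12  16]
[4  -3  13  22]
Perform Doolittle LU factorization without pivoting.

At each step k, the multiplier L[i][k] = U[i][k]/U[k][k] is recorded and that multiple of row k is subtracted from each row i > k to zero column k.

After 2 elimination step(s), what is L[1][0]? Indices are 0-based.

L[1][0] = 1

[col 0] pivot 4
  R1 -= 1*R0 → (0, -1, 4, 2)  (L[1][0] := 1)
  R2 -= 3*R0 → (0, -4, 15, 4)  (L[2][0] := 3)
  R3 -= 1*R0 → (0, -3, 14, 18)  (L[3][0] := 1)
[col 1] pivot -1
  R2 -= 4*R1 → (0, 0, -1, -4)  (L[2][1] := 4)
  R3 -= 3*R1 → (0, 0, 2, 12)  (L[3][1] := 3)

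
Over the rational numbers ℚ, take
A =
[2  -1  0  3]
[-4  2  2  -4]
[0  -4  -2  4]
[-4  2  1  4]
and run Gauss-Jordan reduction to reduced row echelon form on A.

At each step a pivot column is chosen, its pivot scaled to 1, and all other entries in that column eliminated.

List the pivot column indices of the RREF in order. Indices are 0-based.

pivot columns: 0, 1, 2, 3

step 1: normalize row 0 (÷2) = (1, -1/2, 0, 3/2)
  row 1: subtract -4×row0 = (0, 0, 2, 2)
  row 3: subtract -4×row0 = (0, 0, 1, 10)
step 2: exchange rows 1,2
step 2: normalize row 1 (÷-4) = (0, 1, 1/2, -1)
  row 0: subtract -1/2×row1 = (1, 0, 1/4, 1)
step 3: normalize row 2 (÷2) = (0, 0, 1, 1)
  row 0: subtract 1/4×row2 = (1, 0, 0, 3/4)
  row 1: subtract 1/2×row2 = (0, 1, 0, -3/2)
  row 3: subtract 1×row2 = (0, 0, 0, 9)
step 4: normalize row 3 (÷9) = (0, 0, 0, 1)
  row 0: subtract 3/4×row3 = (1, 0, 0, 0)
  row 1: subtract -3/2×row3 = (0, 1, 0, 0)
  row 2: subtract 1×row3 = (0, 0, 1, 0)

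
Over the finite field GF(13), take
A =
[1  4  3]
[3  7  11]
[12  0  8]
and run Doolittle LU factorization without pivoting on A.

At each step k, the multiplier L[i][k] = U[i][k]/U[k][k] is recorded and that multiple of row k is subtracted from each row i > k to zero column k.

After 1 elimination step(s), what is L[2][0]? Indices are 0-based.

k=0: U[0][0]=1
  eliminate (1,0): mult=3, new row 1: (0, 8, 2); set L[1][0]=3
  eliminate (2,0): mult=12, new row 2: (0, 4, 11); set L[2][0]=12

L[2][0] = 12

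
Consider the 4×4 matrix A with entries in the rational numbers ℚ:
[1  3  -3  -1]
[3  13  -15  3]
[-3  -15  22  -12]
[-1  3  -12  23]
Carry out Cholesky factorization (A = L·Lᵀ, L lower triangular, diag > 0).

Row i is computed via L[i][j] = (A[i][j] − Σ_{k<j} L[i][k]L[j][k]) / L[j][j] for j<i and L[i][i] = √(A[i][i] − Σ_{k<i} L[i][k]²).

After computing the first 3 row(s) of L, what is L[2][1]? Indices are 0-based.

L[2][1] = -3

Step 1: L[0][0] = √(1) = 1.
  L[1][0] = (3) / L[0][0] = 3.
Step 2: L[1][1] = √(4) = 2.
  L[2][0] = (-3) / L[0][0] = -3.
  L[2][1] = (-6) / L[1][1] = -3.
Step 3: L[2][2] = √(4) = 2.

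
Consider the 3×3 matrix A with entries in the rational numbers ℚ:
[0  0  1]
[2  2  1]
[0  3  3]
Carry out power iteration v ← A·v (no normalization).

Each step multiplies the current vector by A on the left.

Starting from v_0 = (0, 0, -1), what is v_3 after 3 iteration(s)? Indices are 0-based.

v_3 = (-12, -32, -57)

v_0 = (0, 0, -1).
v_1 = A·v_0 = (-1, -1, -3).
v_2 = A·v_1 = (-3, -7, -12).
v_3 = A·v_2 = (-12, -32, -57).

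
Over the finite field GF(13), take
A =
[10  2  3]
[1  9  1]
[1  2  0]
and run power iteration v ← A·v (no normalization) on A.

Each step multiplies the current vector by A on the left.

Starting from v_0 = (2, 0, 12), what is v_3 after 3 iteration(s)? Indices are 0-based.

v_0 = (2, 0, 12).
v_1 = A·v_0 = (4, 1, 2).
v_2 = A·v_1 = (9, 2, 6).
v_3 = A·v_2 = (8, 7, 0).

v_3 = (8, 7, 0)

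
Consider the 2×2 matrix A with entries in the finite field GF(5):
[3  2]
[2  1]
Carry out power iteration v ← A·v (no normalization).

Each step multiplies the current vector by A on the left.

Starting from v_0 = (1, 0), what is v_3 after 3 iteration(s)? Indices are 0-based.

v_0 = (1, 0).
v_1 = A·v_0 = (3, 2).
v_2 = A·v_1 = (3, 3).
v_3 = A·v_2 = (0, 4).

v_3 = (0, 4)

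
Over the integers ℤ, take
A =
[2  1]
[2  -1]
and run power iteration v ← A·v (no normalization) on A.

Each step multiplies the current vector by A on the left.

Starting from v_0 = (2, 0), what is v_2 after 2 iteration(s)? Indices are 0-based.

v_2 = (12, 4)

v_0 = (2, 0).
v_1 = A·v_0 = (4, 4).
v_2 = A·v_1 = (12, 4).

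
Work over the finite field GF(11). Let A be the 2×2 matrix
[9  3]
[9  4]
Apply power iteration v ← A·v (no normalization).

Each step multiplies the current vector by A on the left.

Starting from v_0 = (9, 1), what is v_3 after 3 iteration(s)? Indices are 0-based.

v_3 = (1, 8)

v_0 = (9, 1).
v_1 = A·v_0 = (7, 8).
v_2 = A·v_1 = (10, 7).
v_3 = A·v_2 = (1, 8).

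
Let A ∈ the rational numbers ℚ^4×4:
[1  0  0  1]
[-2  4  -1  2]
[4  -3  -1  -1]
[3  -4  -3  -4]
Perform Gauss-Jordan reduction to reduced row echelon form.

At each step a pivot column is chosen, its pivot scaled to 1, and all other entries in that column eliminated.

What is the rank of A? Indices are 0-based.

pivot(0,0)=1: scale R0 → (1, 0, 0, 1)
  clear (1,0): R1 −= (-2)R0 → (0, 4, -1, 4)
  clear (2,0): R2 −= (4)R0 → (0, -3, -1, -5)
  clear (3,0): R3 −= (3)R0 → (0, -4, -3, -7)
pivot(1,1)=4: scale R1 → (0, 1, -1/4, 1)
  clear (2,1): R2 −= (-3)R1 → (0, 0, -7/4, -2)
  clear (3,1): R3 −= (-4)R1 → (0, 0, -4, -3)
pivot(2,2)=-7/4: scale R2 → (0, 0, 1, 8/7)
  clear (1,2): R1 −= (-1/4)R2 → (0, 1, 0, 9/7)
  clear (3,2): R3 −= (-4)R2 → (0, 0, 0, 11/7)
pivot(3,3)=11/7: scale R3 → (0, 0, 0, 1)
  clear (0,3): R0 −= (1)R3 → (1, 0, 0, 0)
  clear (1,3): R1 −= (9/7)R3 → (0, 1, 0, 0)
  clear (2,3): R2 −= (8/7)R3 → (0, 0, 1, 0)

rank = 4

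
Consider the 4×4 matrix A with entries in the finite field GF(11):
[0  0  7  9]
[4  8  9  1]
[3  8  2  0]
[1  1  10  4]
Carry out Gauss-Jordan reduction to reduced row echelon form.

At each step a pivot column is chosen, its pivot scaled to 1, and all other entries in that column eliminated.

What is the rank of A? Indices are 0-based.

step 1: exchange rows 0,1
step 1: normalize row 0 (÷4) = (1, 2, 5, 3)
  row 2: subtract 3×row0 = (0, 2, 9, 2)
  row 3: subtract 1×row0 = (0, 10, 5, 1)
step 2: exchange rows 1,2
step 2: normalize row 1 (÷2) = (0, 1, 10, 1)
  row 0: subtract 2×row1 = (1, 0, 7, 1)
  row 3: subtract 10×row1 = (0, 0, 4, 2)
step 3: normalize row 2 (÷7) = (0, 0, 1, 6)
  row 0: subtract 7×row2 = (1, 0, 0, 3)
  row 1: subtract 10×row2 = (0, 1, 0, 7)
  row 3: subtract 4×row2 = (0, 0, 0, 0)
skip col 3 (zero from row 3)

rank = 3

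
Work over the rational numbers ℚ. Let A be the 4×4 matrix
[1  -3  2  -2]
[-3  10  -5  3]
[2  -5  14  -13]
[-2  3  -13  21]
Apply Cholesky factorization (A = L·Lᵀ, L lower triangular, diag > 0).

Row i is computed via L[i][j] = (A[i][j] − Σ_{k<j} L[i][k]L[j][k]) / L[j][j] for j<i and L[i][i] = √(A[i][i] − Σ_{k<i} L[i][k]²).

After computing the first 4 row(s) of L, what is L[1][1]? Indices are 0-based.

Step 1: L[0][0] = √(1) = 1.
  L[1][0] = (-3) / L[0][0] = -3.
Step 2: L[1][1] = √(1) = 1.
  L[2][0] = (2) / L[0][0] = 2.
  L[2][1] = (1) / L[1][1] = 1.
Step 3: L[2][2] = √(9) = 3.
  L[3][0] = (-2) / L[0][0] = -2.
  L[3][1] = (-3) / L[1][1] = -3.
  L[3][2] = (-6) / L[2][2] = -2.
Step 4: L[3][3] = √(4) = 2.

L[1][1] = 1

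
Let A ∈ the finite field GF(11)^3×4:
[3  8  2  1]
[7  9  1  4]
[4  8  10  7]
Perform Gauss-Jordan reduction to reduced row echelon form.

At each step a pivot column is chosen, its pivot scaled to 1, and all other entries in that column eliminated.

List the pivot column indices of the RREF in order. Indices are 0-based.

pivot(0,0)=3: scale R0 → (1, 10, 8, 4)
  clear (1,0): R1 −= (7)R0 → (0, 5, 0, 9)
  clear (2,0): R2 −= (4)R0 → (0, 1, 0, 2)
pivot(1,1)=5: scale R1 → (0, 1, 0, 4)
  clear (0,1): R0 −= (10)R1 → (1, 0, 8, 8)
  clear (2,1): R2 −= (1)R1 → (0, 0, 0, 9)
col 2: no nonzero at/below row 2; advance.
pivot(2,3)=9: scale R2 → (0, 0, 0, 1)
  clear (0,3): R0 −= (8)R2 → (1, 0, 8, 0)
  clear (1,3): R1 −= (4)R2 → (0, 1, 0, 0)

pivot columns: 0, 1, 3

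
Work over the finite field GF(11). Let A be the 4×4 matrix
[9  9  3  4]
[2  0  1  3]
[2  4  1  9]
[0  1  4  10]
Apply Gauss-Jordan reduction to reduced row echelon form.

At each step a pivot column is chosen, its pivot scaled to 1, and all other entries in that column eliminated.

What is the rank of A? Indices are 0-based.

rank = 4

pivot(0,0)=9: scale R0 → (1, 1, 4, 9)
  clear (1,0): R1 −= (2)R0 → (0, 9, 4, 7)
  clear (2,0): R2 −= (2)R0 → (0, 2, 4, 2)
pivot(1,1)=9: scale R1 → (0, 1, 9, 2)
  clear (0,1): R0 −= (1)R1 → (1, 0, 6, 7)
  clear (2,1): R2 −= (2)R1 → (0, 0, 8, 9)
  clear (3,1): R3 −= (1)R1 → (0, 0, 6, 8)
pivot(2,2)=8: scale R2 → (0, 0, 1, 8)
  clear (0,2): R0 −= (6)R2 → (1, 0, 0, 3)
  clear (1,2): R1 −= (9)R2 → (0, 1, 0, 7)
  clear (3,2): R3 −= (6)R2 → (0, 0, 0, 4)
pivot(3,3)=4: scale R3 → (0, 0, 0, 1)
  clear (0,3): R0 −= (3)R3 → (1, 0, 0, 0)
  clear (1,3): R1 −= (7)R3 → (0, 1, 0, 0)
  clear (2,3): R2 −= (8)R3 → (0, 0, 1, 0)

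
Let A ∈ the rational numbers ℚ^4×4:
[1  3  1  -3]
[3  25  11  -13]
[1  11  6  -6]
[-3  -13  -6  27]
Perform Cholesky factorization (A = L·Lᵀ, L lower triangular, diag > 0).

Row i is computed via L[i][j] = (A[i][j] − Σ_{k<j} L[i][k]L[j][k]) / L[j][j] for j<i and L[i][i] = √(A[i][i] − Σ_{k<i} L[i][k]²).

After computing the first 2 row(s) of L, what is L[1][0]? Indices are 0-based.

Step 1: L[0][0] = √(1) = 1.
  L[1][0] = (3) / L[0][0] = 3.
Step 2: L[1][1] = √(16) = 4.

L[1][0] = 3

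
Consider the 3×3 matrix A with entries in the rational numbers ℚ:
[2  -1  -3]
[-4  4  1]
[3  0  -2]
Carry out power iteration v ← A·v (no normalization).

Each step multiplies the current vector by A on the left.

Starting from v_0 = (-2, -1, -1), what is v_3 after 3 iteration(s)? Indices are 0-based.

v_3 = (-14, 4, 11)

v_0 = (-2, -1, -1).
v_1 = A·v_0 = (0, 3, -4).
v_2 = A·v_1 = (9, 8, 8).
v_3 = A·v_2 = (-14, 4, 11).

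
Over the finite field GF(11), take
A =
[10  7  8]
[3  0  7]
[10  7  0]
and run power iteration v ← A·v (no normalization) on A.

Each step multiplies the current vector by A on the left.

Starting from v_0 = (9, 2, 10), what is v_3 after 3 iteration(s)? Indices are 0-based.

v_0 = (9, 2, 10).
v_1 = A·v_0 = (8, 9, 5).
v_2 = A·v_1 = (7, 4, 0).
v_3 = A·v_2 = (10, 10, 10).

v_3 = (10, 10, 10)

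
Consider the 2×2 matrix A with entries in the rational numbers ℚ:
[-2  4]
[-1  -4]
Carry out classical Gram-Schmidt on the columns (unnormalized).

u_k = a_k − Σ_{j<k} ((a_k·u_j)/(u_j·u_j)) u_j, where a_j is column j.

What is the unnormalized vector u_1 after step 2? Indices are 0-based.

u_1 = (12/5, -24/5)

Step 1: u_0 = a_0 = (-2, -1).
Step 2: u_1 = a_1 − (-4/5)·u_0 = (12/5, -24/5).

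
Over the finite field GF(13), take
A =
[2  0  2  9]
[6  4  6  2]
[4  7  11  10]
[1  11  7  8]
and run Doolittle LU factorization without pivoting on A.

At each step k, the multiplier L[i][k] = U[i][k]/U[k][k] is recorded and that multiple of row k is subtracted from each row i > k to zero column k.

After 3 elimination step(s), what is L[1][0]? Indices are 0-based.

[col 0] pivot 2
  R1 -= 3*R0 → (0, 4, 0, 1)  (L[1][0] := 3)
  R2 -= 2*R0 → (0, 7, 7, 5)  (L[2][0] := 2)
  R3 -= 7*R0 → (0, 11, 6, 10)  (L[3][0] := 7)
[col 1] pivot 4
  R2 -= 5*R1 → (0, 0, 7, 0)  (L[2][1] := 5)
  R3 -= 6*R1 → (0, 0, 6, 4)  (L[3][1] := 6)
[col 2] pivot 7
  R3 -= 12*R2 → (0, 0, 0, 4)  (L[3][2] := 12)

L[1][0] = 3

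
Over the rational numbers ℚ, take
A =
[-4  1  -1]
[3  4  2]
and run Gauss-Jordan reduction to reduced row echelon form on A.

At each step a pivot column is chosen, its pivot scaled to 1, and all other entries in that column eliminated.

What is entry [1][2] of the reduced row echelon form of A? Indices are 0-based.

[1] R0 /= -4  ⇒  (1, -1/4, 1/4)
     R1 -= 3·R0  ⇒  (0, 19/4, 5/4)
[2] R1 /= 19/4  ⇒  (0, 1, 5/19)
     R0 -= -1/4·R1  ⇒  (1, 0, 6/19)

M[1][2] = 5/19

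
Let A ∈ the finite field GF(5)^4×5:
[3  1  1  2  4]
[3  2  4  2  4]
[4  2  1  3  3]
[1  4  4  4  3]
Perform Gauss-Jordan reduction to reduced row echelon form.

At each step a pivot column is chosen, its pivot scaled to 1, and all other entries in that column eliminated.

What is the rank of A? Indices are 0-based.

rank = 4

step 1: normalize row 0 (÷3) = (1, 2, 2, 4, 3)
  row 1: subtract 3×row0 = (0, 1, 3, 0, 0)
  row 2: subtract 4×row0 = (0, 4, 3, 2, 1)
  row 3: subtract 1×row0 = (0, 2, 2, 0, 0)
step 2: normalize row 1 (÷1) = (0, 1, 3, 0, 0)
  row 0: subtract 2×row1 = (1, 0, 1, 4, 3)
  row 2: subtract 4×row1 = (0, 0, 1, 2, 1)
  row 3: subtract 2×row1 = (0, 0, 1, 0, 0)
step 3: normalize row 2 (÷1) = (0, 0, 1, 2, 1)
  row 0: subtract 1×row2 = (1, 0, 0, 2, 2)
  row 1: subtract 3×row2 = (0, 1, 0, 4, 2)
  row 3: subtract 1×row2 = (0, 0, 0, 3, 4)
step 4: normalize row 3 (÷3) = (0, 0, 0, 1, 3)
  row 0: subtract 2×row3 = (1, 0, 0, 0, 1)
  row 1: subtract 4×row3 = (0, 1, 0, 0, 0)
  row 2: subtract 2×row3 = (0, 0, 1, 0, 0)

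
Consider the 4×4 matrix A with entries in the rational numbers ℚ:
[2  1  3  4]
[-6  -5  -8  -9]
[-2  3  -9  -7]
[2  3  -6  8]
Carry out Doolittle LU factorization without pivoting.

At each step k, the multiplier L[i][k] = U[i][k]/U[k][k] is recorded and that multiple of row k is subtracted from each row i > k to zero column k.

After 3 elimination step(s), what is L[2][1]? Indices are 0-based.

L[2][1] = -2

k=0: U[0][0]=2
  eliminate (1,0): mult=-3, new row 1: (0, -2, 1, 3); set L[1][0]=-3
  eliminate (2,0): mult=-1, new row 2: (0, 4, -6, -3); set L[2][0]=-1
  eliminate (3,0): mult=1, new row 3: (0, 2, -9, 4); set L[3][0]=1
k=1: U[1][1]=-2
  eliminate (2,1): mult=-2, new row 2: (0, 0, -4, 3); set L[2][1]=-2
  eliminate (3,1): mult=-1, new row 3: (0, 0, -8, 7); set L[3][1]=-1
k=2: U[2][2]=-4
  eliminate (3,2): mult=2, new row 3: (0, 0, 0, 1); set L[3][2]=2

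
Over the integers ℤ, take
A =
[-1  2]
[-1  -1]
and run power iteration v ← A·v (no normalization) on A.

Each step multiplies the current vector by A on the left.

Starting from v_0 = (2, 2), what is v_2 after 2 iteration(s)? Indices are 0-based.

v_0 = (2, 2).
v_1 = A·v_0 = (2, -4).
v_2 = A·v_1 = (-10, 2).

v_2 = (-10, 2)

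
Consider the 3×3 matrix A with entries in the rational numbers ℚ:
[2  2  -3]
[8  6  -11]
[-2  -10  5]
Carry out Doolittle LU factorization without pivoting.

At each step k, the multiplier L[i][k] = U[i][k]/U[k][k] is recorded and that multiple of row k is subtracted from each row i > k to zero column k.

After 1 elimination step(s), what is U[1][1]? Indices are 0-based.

U[1][1] = -2

[col 0] pivot 2
  R1 -= 4*R0 → (0, -2, 1)  (L[1][0] := 4)
  R2 -= -1*R0 → (0, -8, 2)  (L[2][0] := -1)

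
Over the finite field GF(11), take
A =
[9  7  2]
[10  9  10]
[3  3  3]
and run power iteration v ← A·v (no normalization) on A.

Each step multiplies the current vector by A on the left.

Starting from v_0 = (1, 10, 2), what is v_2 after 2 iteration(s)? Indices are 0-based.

v_2 = (4, 1, 0)

v_0 = (1, 10, 2).
v_1 = A·v_0 = (6, 10, 6).
v_2 = A·v_1 = (4, 1, 0).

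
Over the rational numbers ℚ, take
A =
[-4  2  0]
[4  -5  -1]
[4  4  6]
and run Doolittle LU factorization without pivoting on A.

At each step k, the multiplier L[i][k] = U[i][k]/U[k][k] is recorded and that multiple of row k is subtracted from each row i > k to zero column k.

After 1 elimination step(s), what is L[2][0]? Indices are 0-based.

L[2][0] = -1

Step 1: pivot at (0,0) is -4.
  row1 ← row1 − (-1)·row0  ⇒  L[1][0]=-1, U row1=(0, -3, -1)
  row2 ← row2 − (-1)·row0  ⇒  L[2][0]=-1, U row2=(0, 6, 6)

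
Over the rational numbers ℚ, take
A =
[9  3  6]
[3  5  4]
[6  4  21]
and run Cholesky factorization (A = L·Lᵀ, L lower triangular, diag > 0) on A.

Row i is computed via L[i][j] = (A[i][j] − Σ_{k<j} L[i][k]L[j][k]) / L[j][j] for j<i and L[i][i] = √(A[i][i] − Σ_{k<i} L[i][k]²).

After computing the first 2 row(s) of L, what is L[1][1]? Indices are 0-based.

L[1][1] = 2

Step 1: L[0][0] = √(9) = 3.
  L[1][0] = (3) / L[0][0] = 1.
Step 2: L[1][1] = √(4) = 2.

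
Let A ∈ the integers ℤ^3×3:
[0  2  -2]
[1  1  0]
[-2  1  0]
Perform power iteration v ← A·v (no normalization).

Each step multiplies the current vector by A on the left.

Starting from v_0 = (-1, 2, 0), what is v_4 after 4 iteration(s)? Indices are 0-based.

v_4 = (-36, 23, -49)

v_0 = (-1, 2, 0).
v_1 = A·v_0 = (4, 1, 4).
v_2 = A·v_1 = (-6, 5, -7).
v_3 = A·v_2 = (24, -1, 17).
v_4 = A·v_3 = (-36, 23, -49).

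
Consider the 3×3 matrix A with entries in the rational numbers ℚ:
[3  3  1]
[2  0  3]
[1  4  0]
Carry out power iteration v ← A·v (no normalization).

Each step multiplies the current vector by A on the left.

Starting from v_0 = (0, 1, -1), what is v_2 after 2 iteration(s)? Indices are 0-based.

v_2 = (1, 16, -10)

v_0 = (0, 1, -1).
v_1 = A·v_0 = (2, -3, 4).
v_2 = A·v_1 = (1, 16, -10).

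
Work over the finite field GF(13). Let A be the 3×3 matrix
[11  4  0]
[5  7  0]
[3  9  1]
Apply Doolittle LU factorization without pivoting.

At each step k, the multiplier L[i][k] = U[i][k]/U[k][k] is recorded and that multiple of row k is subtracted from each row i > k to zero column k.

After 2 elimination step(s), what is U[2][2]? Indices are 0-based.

Step 1: pivot at (0,0) is 11.
  row1 ← row1 − (4)·row0  ⇒  L[1][0]=4, U row1=(0, 4, 0)
  row2 ← row2 − (5)·row0  ⇒  L[2][0]=5, U row2=(0, 2, 1)
Step 2: pivot at (1,1) is 4.
  row2 ← row2 − (7)·row1  ⇒  L[2][1]=7, U row2=(0, 0, 1)

U[2][2] = 1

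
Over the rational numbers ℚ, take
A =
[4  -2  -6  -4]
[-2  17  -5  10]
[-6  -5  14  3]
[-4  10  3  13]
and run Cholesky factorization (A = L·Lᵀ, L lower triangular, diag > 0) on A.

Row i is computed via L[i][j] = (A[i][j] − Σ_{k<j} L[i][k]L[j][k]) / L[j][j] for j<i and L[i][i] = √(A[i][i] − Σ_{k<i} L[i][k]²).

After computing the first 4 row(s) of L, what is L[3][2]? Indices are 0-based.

L[3][2] = 1

Step 1: L[0][0] = √(4) = 2.
  L[1][0] = (-2) / L[0][0] = -1.
Step 2: L[1][1] = √(16) = 4.
  L[2][0] = (-6) / L[0][0] = -3.
  L[2][1] = (-8) / L[1][1] = -2.
Step 3: L[2][2] = √(1) = 1.
  L[3][0] = (-4) / L[0][0] = -2.
  L[3][1] = (8) / L[1][1] = 2.
  L[3][2] = (1) / L[2][2] = 1.
Step 4: L[3][3] = √(4) = 2.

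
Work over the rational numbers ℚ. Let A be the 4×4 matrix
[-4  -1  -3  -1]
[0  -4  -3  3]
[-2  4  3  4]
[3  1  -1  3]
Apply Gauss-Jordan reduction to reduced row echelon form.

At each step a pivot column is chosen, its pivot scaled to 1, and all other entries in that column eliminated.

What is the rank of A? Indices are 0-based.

rank = 4

pivot(0,0)=-4: scale R0 → (1, 1/4, 3/4, 1/4)
  clear (2,0): R2 −= (-2)R0 → (0, 9/2, 9/2, 9/2)
  clear (3,0): R3 −= (3)R0 → (0, 1/4, -13/4, 9/4)
pivot(1,1)=-4: scale R1 → (0, 1, 3/4, -3/4)
  clear (0,1): R0 −= (1/4)R1 → (1, 0, 9/16, 7/16)
  clear (2,1): R2 −= (9/2)R1 → (0, 0, 9/8, 63/8)
  clear (3,1): R3 −= (1/4)R1 → (0, 0, -55/16, 39/16)
pivot(2,2)=9/8: scale R2 → (0, 0, 1, 7)
  clear (0,2): R0 −= (9/16)R2 → (1, 0, 0, -7/2)
  clear (1,2): R1 −= (3/4)R2 → (0, 1, 0, -6)
  clear (3,2): R3 −= (-55/16)R2 → (0, 0, 0, 53/2)
pivot(3,3)=53/2: scale R3 → (0, 0, 0, 1)
  clear (0,3): R0 −= (-7/2)R3 → (1, 0, 0, 0)
  clear (1,3): R1 −= (-6)R3 → (0, 1, 0, 0)
  clear (2,3): R2 −= (7)R3 → (0, 0, 1, 0)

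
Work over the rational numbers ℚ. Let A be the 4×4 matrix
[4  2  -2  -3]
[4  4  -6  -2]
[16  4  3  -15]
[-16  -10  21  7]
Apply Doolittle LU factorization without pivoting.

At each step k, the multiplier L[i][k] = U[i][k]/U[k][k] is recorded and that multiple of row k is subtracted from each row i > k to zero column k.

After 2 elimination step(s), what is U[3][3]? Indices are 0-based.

U[3][3] = -4

[col 0] pivot 4
  R1 -= 1*R0 → (0, 2, -4, 1)  (L[1][0] := 1)
  R2 -= 4*R0 → (0, -4, 11, -3)  (L[2][0] := 4)
  R3 -= -4*R0 → (0, -2, 13, -5)  (L[3][0] := -4)
[col 1] pivot 2
  R2 -= -2*R1 → (0, 0, 3, -1)  (L[2][1] := -2)
  R3 -= -1*R1 → (0, 0, 9, -4)  (L[3][1] := -1)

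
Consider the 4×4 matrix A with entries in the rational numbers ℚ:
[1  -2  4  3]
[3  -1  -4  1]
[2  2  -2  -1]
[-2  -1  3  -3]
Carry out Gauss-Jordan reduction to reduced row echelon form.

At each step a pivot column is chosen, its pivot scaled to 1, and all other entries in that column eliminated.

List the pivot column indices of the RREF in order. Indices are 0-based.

pivot(0,0)=1: scale R0 → (1, -2, 4, 3)
  clear (1,0): R1 −= (3)R0 → (0, 5, -16, -8)
  clear (2,0): R2 −= (2)R0 → (0, 6, -10, -7)
  clear (3,0): R3 −= (-2)R0 → (0, -5, 11, 3)
pivot(1,1)=5: scale R1 → (0, 1, -16/5, -8/5)
  clear (0,1): R0 −= (-2)R1 → (1, 0, -12/5, -1/5)
  clear (2,1): R2 −= (6)R1 → (0, 0, 46/5, 13/5)
  clear (3,1): R3 −= (-5)R1 → (0, 0, -5, -5)
pivot(2,2)=46/5: scale R2 → (0, 0, 1, 13/46)
  clear (0,2): R0 −= (-12/5)R2 → (1, 0, 0, 11/23)
  clear (1,2): R1 −= (-16/5)R2 → (0, 1, 0, -16/23)
  clear (3,2): R3 −= (-5)R2 → (0, 0, 0, -165/46)
pivot(3,3)=-165/46: scale R3 → (0, 0, 0, 1)
  clear (0,3): R0 −= (11/23)R3 → (1, 0, 0, 0)
  clear (1,3): R1 −= (-16/23)R3 → (0, 1, 0, 0)
  clear (2,3): R2 −= (13/46)R3 → (0, 0, 1, 0)

pivot columns: 0, 1, 2, 3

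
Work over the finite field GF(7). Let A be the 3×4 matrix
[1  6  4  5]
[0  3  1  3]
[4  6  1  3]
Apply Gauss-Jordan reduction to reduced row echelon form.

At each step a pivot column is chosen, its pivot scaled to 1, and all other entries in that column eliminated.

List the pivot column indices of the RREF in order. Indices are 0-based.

[1] R0 /= 1  ⇒  (1, 6, 4, 5)
     R2 -= 4·R0  ⇒  (0, 3, 6, 4)
[2] R1 /= 3  ⇒  (0, 1, 5, 1)
     R0 -= 6·R1  ⇒  (1, 0, 2, 6)
     R2 -= 3·R1  ⇒  (0, 0, 5, 1)
[3] R2 /= 5  ⇒  (0, 0, 1, 3)
     R0 -= 2·R2  ⇒  (1, 0, 0, 0)
     R1 -= 5·R2  ⇒  (0, 1, 0, 0)

pivot columns: 0, 1, 2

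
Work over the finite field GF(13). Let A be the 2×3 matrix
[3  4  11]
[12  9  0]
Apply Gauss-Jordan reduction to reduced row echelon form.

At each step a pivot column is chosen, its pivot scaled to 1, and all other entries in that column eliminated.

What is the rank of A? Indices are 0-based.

rank = 2

step 1: normalize row 0 (÷3) = (1, 10, 8)
  row 1: subtract 12×row0 = (0, 6, 8)
step 2: normalize row 1 (÷6) = (0, 1, 10)
  row 0: subtract 10×row1 = (1, 0, 12)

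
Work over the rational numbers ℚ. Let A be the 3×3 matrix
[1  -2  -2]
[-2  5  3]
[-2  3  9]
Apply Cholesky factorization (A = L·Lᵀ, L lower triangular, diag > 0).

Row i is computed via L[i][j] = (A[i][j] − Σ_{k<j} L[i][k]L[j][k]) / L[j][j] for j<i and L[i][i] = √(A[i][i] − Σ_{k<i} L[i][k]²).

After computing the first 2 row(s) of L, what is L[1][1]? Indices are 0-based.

Step 1: L[0][0] = √(1) = 1.
  L[1][0] = (-2) / L[0][0] = -2.
Step 2: L[1][1] = √(1) = 1.

L[1][1] = 1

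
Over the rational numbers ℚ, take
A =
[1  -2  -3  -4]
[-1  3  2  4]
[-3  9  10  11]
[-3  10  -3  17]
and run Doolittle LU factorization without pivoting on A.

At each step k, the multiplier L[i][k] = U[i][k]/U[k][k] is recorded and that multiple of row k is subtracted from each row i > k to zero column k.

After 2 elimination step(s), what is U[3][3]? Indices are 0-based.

U[3][3] = 5

Step 1: pivot at (0,0) is 1.
  row1 ← row1 − (-1)·row0  ⇒  L[1][0]=-1, U row1=(0, 1, -1, 0)
  row2 ← row2 − (-3)·row0  ⇒  L[2][0]=-3, U row2=(0, 3, 1, -1)
  row3 ← row3 − (-3)·row0  ⇒  L[3][0]=-3, U row3=(0, 4, -12, 5)
Step 2: pivot at (1,1) is 1.
  row2 ← row2 − (3)·row1  ⇒  L[2][1]=3, U row2=(0, 0, 4, -1)
  row3 ← row3 − (4)·row1  ⇒  L[3][1]=4, U row3=(0, 0, -8, 5)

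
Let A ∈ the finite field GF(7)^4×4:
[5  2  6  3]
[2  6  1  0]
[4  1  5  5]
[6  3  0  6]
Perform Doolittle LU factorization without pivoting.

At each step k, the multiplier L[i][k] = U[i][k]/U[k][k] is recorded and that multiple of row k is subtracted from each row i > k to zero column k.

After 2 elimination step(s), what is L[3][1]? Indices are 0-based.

k=0: U[0][0]=5
  eliminate (1,0): mult=6, new row 1: (0, 1, 0, 3); set L[1][0]=6
  eliminate (2,0): mult=5, new row 2: (0, 5, 3, 4); set L[2][0]=5
  eliminate (3,0): mult=4, new row 3: (0, 2, 4, 1); set L[3][0]=4
k=1: U[1][1]=1
  eliminate (2,1): mult=5, new row 2: (0, 0, 3, 3); set L[2][1]=5
  eliminate (3,1): mult=2, new row 3: (0, 0, 4, 2); set L[3][1]=2

L[3][1] = 2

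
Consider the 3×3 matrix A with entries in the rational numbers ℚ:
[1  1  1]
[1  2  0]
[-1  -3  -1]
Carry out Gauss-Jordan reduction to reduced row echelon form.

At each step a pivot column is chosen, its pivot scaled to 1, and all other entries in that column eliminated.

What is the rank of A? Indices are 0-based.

rank = 3

pivot(0,0)=1: scale R0 → (1, 1, 1)
  clear (1,0): R1 −= (1)R0 → (0, 1, -1)
  clear (2,0): R2 −= (-1)R0 → (0, -2, 0)
pivot(1,1)=1: scale R1 → (0, 1, -1)
  clear (0,1): R0 −= (1)R1 → (1, 0, 2)
  clear (2,1): R2 −= (-2)R1 → (0, 0, -2)
pivot(2,2)=-2: scale R2 → (0, 0, 1)
  clear (0,2): R0 −= (2)R2 → (1, 0, 0)
  clear (1,2): R1 −= (-1)R2 → (0, 1, 0)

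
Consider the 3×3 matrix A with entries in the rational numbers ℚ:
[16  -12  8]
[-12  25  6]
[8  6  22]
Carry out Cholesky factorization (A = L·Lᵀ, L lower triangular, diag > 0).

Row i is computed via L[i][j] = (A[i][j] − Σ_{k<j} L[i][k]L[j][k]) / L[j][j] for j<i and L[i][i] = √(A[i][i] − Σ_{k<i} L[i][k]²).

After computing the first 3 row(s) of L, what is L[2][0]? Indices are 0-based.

Step 1: L[0][0] = √(16) = 4.
  L[1][0] = (-12) / L[0][0] = -3.
Step 2: L[1][1] = √(16) = 4.
  L[2][0] = (8) / L[0][0] = 2.
  L[2][1] = (12) / L[1][1] = 3.
Step 3: L[2][2] = √(9) = 3.

L[2][0] = 2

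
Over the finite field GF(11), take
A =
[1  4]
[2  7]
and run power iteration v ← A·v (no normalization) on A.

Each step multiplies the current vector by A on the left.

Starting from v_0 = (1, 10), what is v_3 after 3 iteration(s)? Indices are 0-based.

v_3 = (0, 8)

v_0 = (1, 10).
v_1 = A·v_0 = (8, 6).
v_2 = A·v_1 = (10, 3).
v_3 = A·v_2 = (0, 8).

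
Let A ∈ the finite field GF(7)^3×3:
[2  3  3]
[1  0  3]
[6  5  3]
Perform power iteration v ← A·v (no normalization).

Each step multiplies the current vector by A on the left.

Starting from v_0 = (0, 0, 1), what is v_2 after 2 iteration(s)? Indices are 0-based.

v_2 = (3, 5, 0)

v_0 = (0, 0, 1).
v_1 = A·v_0 = (3, 3, 3).
v_2 = A·v_1 = (3, 5, 0).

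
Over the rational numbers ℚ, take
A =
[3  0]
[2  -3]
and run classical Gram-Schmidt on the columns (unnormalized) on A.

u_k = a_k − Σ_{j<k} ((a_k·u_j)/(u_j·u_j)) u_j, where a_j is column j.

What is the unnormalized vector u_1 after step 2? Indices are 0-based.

Step 1: u_0 = a_0 = (3, 2).
Step 2: u_1 = a_1 − (-6/13)·u_0 = (18/13, -27/13).

u_1 = (18/13, -27/13)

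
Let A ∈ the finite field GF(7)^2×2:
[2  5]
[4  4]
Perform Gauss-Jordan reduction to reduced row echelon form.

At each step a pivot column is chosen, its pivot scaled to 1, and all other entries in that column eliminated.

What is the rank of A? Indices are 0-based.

[1] R0 /= 2  ⇒  (1, 6)
     R1 -= 4·R0  ⇒  (0, 1)
[2] R1 /= 1  ⇒  (0, 1)
     R0 -= 6·R1  ⇒  (1, 0)

rank = 2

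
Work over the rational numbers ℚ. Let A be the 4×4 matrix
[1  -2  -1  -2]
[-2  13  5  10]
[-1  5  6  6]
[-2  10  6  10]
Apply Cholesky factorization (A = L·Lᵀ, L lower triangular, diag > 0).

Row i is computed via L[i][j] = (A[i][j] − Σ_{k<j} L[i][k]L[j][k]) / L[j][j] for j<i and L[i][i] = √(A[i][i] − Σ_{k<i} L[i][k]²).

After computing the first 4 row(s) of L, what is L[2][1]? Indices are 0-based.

Step 1: L[0][0] = √(1) = 1.
  L[1][0] = (-2) / L[0][0] = -2.
Step 2: L[1][1] = √(9) = 3.
  L[2][0] = (-1) / L[0][0] = -1.
  L[2][1] = (3) / L[1][1] = 1.
Step 3: L[2][2] = √(4) = 2.
  L[3][0] = (-2) / L[0][0] = -2.
  L[3][1] = (6) / L[1][1] = 2.
  L[3][2] = (2) / L[2][2] = 1.
Step 4: L[3][3] = √(1) = 1.

L[2][1] = 1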